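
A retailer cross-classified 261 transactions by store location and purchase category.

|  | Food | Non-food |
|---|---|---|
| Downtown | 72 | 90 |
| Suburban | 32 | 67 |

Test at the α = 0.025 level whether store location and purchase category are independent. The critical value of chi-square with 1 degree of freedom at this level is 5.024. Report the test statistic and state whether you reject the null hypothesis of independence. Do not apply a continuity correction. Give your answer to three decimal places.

Row totals: 162, 99. Column totals: 104, 157. Grand total N = 261.
Expected counts (row total × column total / N):
  Downtown, Food: 162×104/261 = 64.5517
  Downtown, Non-food: 162×157/261 = 97.4483
  Suburban, Food: 99×104/261 = 39.4483
  Suburban, Non-food: 99×157/261 = 59.5517
Contributions (O − E)²/E:
  (72 − 64.5517)²/64.5517 = 0.8594
  (90 − 97.4483)²/97.4483 = 0.5693
  (32 − 39.4483)²/39.4483 = 1.4063
  (67 − 59.5517)²/59.5517 = 0.9316
χ² = 0.8594 + 0.5693 + 1.4063 + 0.9316 = 3.767
df = (2−1)(2−1) = 1. Since 3.767 < 5.024, fail to reject the null hypothesis of independence at α = 0.025.

3.767; fail to reject H₀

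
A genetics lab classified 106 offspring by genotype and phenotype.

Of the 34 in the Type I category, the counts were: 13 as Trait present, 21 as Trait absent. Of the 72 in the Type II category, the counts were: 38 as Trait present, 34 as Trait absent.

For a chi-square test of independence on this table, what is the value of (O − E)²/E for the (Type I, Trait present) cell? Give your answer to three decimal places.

0.690

Row total (Type I) = 34; column total (Trait present) = 51; N = 106.
Expected count E = 34 × 51 / 106 = 16.3585.
Contribution = (O − E)²/E = (13 − 16.3585)² / 16.3585 = 0.690.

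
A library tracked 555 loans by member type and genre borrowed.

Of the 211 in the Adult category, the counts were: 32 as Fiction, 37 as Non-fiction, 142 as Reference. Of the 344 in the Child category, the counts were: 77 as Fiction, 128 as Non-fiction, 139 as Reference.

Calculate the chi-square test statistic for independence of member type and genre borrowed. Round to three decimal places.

39.176

Row totals: 211, 344. Column totals: 109, 165, 281. Grand total N = 555.
Expected counts (row total × column total / N):
  Adult, Fiction: 211×109/555 = 41.43964
  Adult, Non-fiction: 211×165/555 = 62.72973
  Adult, Reference: 211×281/555 = 106.83063
  Child, Fiction: 344×109/555 = 67.56036
  Child, Non-fiction: 344×165/555 = 102.27027
  Child, Reference: 344×281/555 = 174.16937
Contributions (O − E)²/E:
  (32 − 41.43964)²/41.43964 = 2.1503
  (37 − 62.72973)²/62.72973 = 10.5535
  (142 − 106.83063)²/106.83063 = 11.5780
  (77 − 67.56036)²/67.56036 = 1.3189
  (128 − 102.27027)²/102.27027 = 6.4732
  (139 − 174.16937)²/174.16937 = 7.1016
χ² = 2.1503 + 10.5535 + 11.5780 + 1.3189 + 6.4732 + 7.1016 = 39.176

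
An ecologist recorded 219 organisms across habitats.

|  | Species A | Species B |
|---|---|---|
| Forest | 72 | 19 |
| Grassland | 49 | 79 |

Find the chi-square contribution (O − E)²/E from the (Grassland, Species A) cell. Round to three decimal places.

6.672

Row total (Grassland) = 128; column total (Species A) = 121; N = 219.
Expected count E = 128 × 121 / 219 = 70.7215.
Contribution = (O − E)²/E = (49 − 70.7215)² / 70.7215 = 6.672.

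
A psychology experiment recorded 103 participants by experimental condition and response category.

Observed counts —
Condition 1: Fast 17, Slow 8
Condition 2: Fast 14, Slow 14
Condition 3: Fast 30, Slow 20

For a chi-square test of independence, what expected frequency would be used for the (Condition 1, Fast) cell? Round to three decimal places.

Row total (Condition 1) = 25; column total (Fast) = 61; grand total N = 103.
Expected count = (row total × column total) / N = 25 × 61 / 103 = 14.806.

14.806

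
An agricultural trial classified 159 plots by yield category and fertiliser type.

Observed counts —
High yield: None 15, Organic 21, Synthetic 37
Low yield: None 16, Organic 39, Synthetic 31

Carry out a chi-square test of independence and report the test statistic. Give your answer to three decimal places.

4.932

Row totals: 73, 86. Column totals: 31, 60, 68. Grand total N = 159.
Expected counts (row total × column total / N):
  High yield, None: 73×31/159 = 14.2327
  High yield, Organic: 73×60/159 = 27.5472
  High yield, Synthetic: 73×68/159 = 31.2201
  Low yield, None: 86×31/159 = 16.7673
  Low yield, Organic: 86×60/159 = 32.4528
  Low yield, Synthetic: 86×68/159 = 36.7799
Contributions (O − E)²/E:
  (15 − 14.2327)²/14.2327 = 0.0414
  (21 − 27.5472)²/27.5472 = 1.5561
  (37 − 31.2201)²/31.2201 = 1.0701
  (16 − 16.7673)²/16.7673 = 0.0351
  (39 − 32.4528)²/32.4528 = 1.3209
  (31 − 36.7799)²/36.7799 = 0.9083
χ² = 0.0414 + 1.5561 + 1.0701 + 0.0351 + 1.3209 + 0.9083 = 4.932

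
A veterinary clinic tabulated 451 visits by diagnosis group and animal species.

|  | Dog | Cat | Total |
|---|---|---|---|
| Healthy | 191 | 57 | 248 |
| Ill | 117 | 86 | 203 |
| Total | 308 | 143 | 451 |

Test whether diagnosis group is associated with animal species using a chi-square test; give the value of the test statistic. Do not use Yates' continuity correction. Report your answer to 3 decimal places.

19.363

Grand total N = 451.
Expected counts (row total × column total / N):
  Healthy, Dog: 248×308/451 = 169.3659
  Healthy, Cat: 248×143/451 = 78.6341
  Ill, Dog: 203×308/451 = 138.6341
  Ill, Cat: 203×143/451 = 64.3659
Contributions (O − E)²/E:
  (191 − 169.3659)²/169.3659 = 2.7635
  (57 − 78.6341)²/78.6341 = 5.9521
  (117 − 138.6341)²/138.6341 = 3.3760
  (86 − 64.3659)²/64.3659 = 7.2715
χ² = 2.7635 + 5.9521 + 3.3760 + 7.2715 = 19.363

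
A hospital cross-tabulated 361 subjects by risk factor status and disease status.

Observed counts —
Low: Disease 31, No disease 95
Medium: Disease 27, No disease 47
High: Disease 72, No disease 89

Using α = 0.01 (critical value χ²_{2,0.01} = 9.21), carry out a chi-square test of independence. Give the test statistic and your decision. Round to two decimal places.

Row totals: 126, 74, 161. Column totals: 130, 231. Grand total N = 361.
Expected counts (row total × column total / N):
  Low, Disease: 126×130/361 = 45.374
  Low, No disease: 126×231/361 = 80.626
  Medium, Disease: 74×130/361 = 26.648
  Medium, No disease: 74×231/361 = 47.352
  High, Disease: 161×130/361 = 57.978
  High, No disease: 161×231/361 = 103.022
Contributions (O − E)²/E:
  (31 − 45.374)²/45.374 = 4.5535
  (95 − 80.626)²/80.626 = 2.5626
  (27 − 26.648)²/26.648 = 0.0046
  (47 − 47.352)²/47.352 = 0.0026
  (72 − 57.978)²/57.978 = 3.3912
  (89 − 103.022)²/103.022 = 1.9085
χ² = 4.5535 + 2.5626 + 0.0046 + 0.0026 + 3.3912 + 1.9085 = 12.42
df = (3−1)(2−1) = 2. Since 12.42 > 9.21, reject the null hypothesis of independence at α = 0.01.

12.42; reject H₀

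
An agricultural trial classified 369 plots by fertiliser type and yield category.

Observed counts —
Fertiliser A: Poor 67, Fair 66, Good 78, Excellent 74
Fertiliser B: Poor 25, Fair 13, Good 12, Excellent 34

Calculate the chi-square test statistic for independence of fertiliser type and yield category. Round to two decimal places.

12.03

Row totals: 285, 84. Column totals: 92, 79, 90, 108. Grand total N = 369.
Expected counts (row total × column total / N):
  Fertiliser A, Poor: 285×92/369 = 71.057
  Fertiliser A, Fair: 285×79/369 = 61.016
  Fertiliser A, Good: 285×90/369 = 69.512
  Fertiliser A, Excellent: 285×108/369 = 83.415
  Fertiliser B, Poor: 84×92/369 = 20.943
  Fertiliser B, Fair: 84×79/369 = 17.984
  Fertiliser B, Good: 84×90/369 = 20.488
  Fertiliser B, Excellent: 84×108/369 = 24.585
Contributions (O − E)²/E:
  (67 − 71.057)²/71.057 = 0.2316
  (66 − 61.016)²/61.016 = 0.4071
  (78 − 69.512)²/69.512 = 1.0365
  (74 − 83.415)²/83.415 = 1.0627
  (25 − 20.943)²/20.943 = 0.7859
  (13 − 17.984)²/17.984 = 1.3812
  (12 − 20.488)²/20.488 = 3.5165
  (34 − 24.585)²/24.585 = 3.6055
χ² = 0.2316 + 0.4071 + 1.0365 + 1.0627 + 0.7859 + 1.3812 + 3.5165 + 3.6055 = 12.03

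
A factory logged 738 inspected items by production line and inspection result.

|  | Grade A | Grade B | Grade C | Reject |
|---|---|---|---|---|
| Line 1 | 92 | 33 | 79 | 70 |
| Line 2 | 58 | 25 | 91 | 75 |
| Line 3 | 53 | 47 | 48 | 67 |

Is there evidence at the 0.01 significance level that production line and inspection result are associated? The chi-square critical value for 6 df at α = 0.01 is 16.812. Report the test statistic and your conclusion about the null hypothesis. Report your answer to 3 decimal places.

28.255; reject H₀

Row totals: 274, 249, 215. Column totals: 203, 105, 218, 212. Grand total N = 738.
Expected counts (row total × column total / N):
  Line 1, Grade A: 274×203/738 = 75.3686
  Line 1, Grade B: 274×105/738 = 38.9837
  Line 1, Grade C: 274×218/738 = 80.9377
  Line 1, Reject: 274×212/738 = 78.7100
  Line 2, Grade A: 249×203/738 = 68.4919
  Line 2, Grade B: 249×105/738 = 35.4268
  Line 2, Grade C: 249×218/738 = 73.5528
  Line 2, Reject: 249×212/738 = 71.5285
  Line 3, Grade A: 215×203/738 = 59.1396
  Line 3, Grade B: 215×105/738 = 30.5894
  Line 3, Grade C: 215×218/738 = 63.5095
  Line 3, Reject: 215×212/738 = 61.7615
Contributions (O − E)²/E:
  (92 − 75.3686)²/75.3686 = 3.6700
  (33 − 38.9837)²/38.9837 = 0.9185
  (79 − 80.9377)²/80.9377 = 0.0464
  (70 − 78.7100)²/78.7100 = 0.9638
  (58 − 68.4919)²/68.4919 = 1.6072
  (25 − 35.4268)²/35.4268 = 3.0688
  (91 − 73.5528)²/73.5528 = 4.1386
  (75 − 71.5285)²/71.5285 = 0.1685
  (53 − 59.1396)²/59.1396 = 0.6374
  (47 − 30.5894)²/30.5894 = 8.8040
  (48 − 63.5095)²/63.5095 = 3.7875
  (67 − 61.7615)²/61.7615 = 0.4443
χ² = 3.6700 + 0.9185 + 0.0464 + 0.9638 + 1.6072 + 3.0688 + 4.1386 + 0.1685 + 0.6374 + 8.8040 + 3.7875 + 0.4443 = 28.255
df = (3−1)(4−1) = 6. Since 28.255 > 16.812, reject the null hypothesis of independence at α = 0.01.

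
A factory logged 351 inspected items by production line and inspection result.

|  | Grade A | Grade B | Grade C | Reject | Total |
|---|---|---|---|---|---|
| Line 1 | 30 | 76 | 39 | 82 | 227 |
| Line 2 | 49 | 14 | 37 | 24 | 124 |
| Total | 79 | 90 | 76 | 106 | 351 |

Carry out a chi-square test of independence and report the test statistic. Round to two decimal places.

53.45

Grand total N = 351.
Expected counts (row total × column total / N):
  Line 1, Grade A: 227×79/351 = 51.091
  Line 1, Grade B: 227×90/351 = 58.205
  Line 1, Grade C: 227×76/351 = 49.151
  Line 1, Reject: 227×106/351 = 68.553
  Line 2, Grade A: 124×79/351 = 27.909
  Line 2, Grade B: 124×90/351 = 31.795
  Line 2, Grade C: 124×76/351 = 26.849
  Line 2, Reject: 124×106/351 = 37.447
Contributions (O − E)²/E:
  (30 − 51.091)²/51.091 = 8.7066
  (76 − 58.205)²/58.205 = 5.4405
  (39 − 49.151)²/49.151 = 2.0965
  (82 − 68.553)²/68.553 = 2.6377
  (49 − 27.909)²/27.909 = 15.9386
  (14 − 31.795)²/31.795 = 9.9595
  (37 − 26.849)²/26.849 = 3.8379
  (24 − 37.447)²/37.447 = 4.8287
χ² = 8.7066 + 5.4405 + 2.0965 + 2.6377 + 15.9386 + 9.9595 + 3.8379 + 4.8287 = 53.45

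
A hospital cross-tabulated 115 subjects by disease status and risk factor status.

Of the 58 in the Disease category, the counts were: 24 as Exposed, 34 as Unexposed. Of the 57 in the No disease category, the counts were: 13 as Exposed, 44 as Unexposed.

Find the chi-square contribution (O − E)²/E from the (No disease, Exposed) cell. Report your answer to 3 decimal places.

1.554

Row total (No disease) = 57; column total (Exposed) = 37; N = 115.
Expected count E = 57 × 37 / 115 = 18.3391.
Contribution = (O − E)²/E = (13 − 18.3391)² / 18.3391 = 1.554.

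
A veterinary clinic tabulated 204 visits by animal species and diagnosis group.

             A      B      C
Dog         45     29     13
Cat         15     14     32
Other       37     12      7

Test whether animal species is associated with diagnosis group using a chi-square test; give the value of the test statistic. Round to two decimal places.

38.34

Row totals: 87, 61, 56. Column totals: 97, 55, 52. Grand total N = 204.
Expected counts (row total × column total / N):
  Dog, A: 87×97/204 = 41.368
  Dog, B: 87×55/204 = 23.456
  Dog, C: 87×52/204 = 22.176
  Cat, A: 61×97/204 = 29.005
  Cat, B: 61×55/204 = 16.446
  Cat, C: 61×52/204 = 15.549
  Other, A: 56×97/204 = 26.627
  Other, B: 56×55/204 = 15.098
  Other, C: 56×52/204 = 14.275
Contributions (O − E)²/E:
  (45 − 41.368)²/41.368 = 0.3189
  (29 − 23.456)²/23.456 = 1.3104
  (13 − 22.176)²/22.176 = 3.7969
  (15 − 29.005)²/29.005 = 6.7623
  (14 − 16.446)²/16.446 = 0.3638
  (32 − 15.549)²/15.549 = 17.4053
  (37 − 26.627)²/26.627 = 4.0410
  (12 − 15.098)²/15.098 = 0.6357
  (7 − 14.275)²/14.275 = 3.7076
χ² = 0.3189 + 1.3104 + 3.7969 + 6.7623 + 0.3638 + 17.4053 + 4.0410 + 0.6357 + 3.7076 = 38.34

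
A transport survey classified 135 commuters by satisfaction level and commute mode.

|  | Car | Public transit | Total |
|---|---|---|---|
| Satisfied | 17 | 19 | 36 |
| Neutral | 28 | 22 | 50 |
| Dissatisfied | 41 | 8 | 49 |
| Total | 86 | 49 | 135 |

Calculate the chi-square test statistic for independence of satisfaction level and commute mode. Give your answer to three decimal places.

Grand total N = 135.
Expected counts (row total × column total / N):
  Satisfied, Car: 36×86/135 = 22.9333
  Satisfied, Public transit: 36×49/135 = 13.0667
  Neutral, Car: 50×86/135 = 31.8519
  Neutral, Public transit: 50×49/135 = 18.1481
  Dissatisfied, Car: 49×86/135 = 31.2148
  Dissatisfied, Public transit: 49×49/135 = 17.7852
Contributions (O − E)²/E:
  (17 − 22.9333)²/22.9333 = 1.5351
  (19 − 13.0667)²/13.0667 = 2.6942
  (28 − 31.8519)²/31.8519 = 0.4658
  (22 − 18.1481)²/18.1481 = 0.8176
  (41 − 31.2148)²/31.2148 = 3.0675
  (8 − 17.7852)²/17.7852 = 5.3837
χ² = 1.5351 + 2.6942 + 0.4658 + 0.8176 + 3.0675 + 5.3837 = 13.964

13.964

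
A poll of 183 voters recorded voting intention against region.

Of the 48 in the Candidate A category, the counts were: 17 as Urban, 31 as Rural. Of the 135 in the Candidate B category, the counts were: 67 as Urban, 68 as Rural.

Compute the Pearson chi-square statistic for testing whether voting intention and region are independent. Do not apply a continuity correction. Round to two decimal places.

2.88

Row totals: 48, 135. Column totals: 84, 99. Grand total N = 183.
Expected counts (row total × column total / N):
  Candidate A, Urban: 48×84/183 = 22.033
  Candidate A, Rural: 48×99/183 = 25.967
  Candidate B, Urban: 135×84/183 = 61.967
  Candidate B, Rural: 135×99/183 = 73.033
Contributions (O − E)²/E:
  (17 − 22.033)²/22.033 = 1.1497
  (31 − 25.967)²/25.967 = 0.9755
  (67 − 61.967)²/61.967 = 0.4088
  (68 − 73.033)²/73.033 = 0.3468
χ² = 1.1497 + 0.9755 + 0.4088 + 0.3468 = 2.88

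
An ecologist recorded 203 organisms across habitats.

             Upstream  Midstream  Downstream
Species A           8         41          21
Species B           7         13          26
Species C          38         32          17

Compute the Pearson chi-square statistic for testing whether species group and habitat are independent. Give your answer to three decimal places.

38.426

Row totals: 70, 46, 87. Column totals: 53, 86, 64. Grand total N = 203.
Expected counts (row total × column total / N):
  Species A, Upstream: 70×53/203 = 18.2759
  Species A, Midstream: 70×86/203 = 29.6552
  Species A, Downstream: 70×64/203 = 22.0690
  Species B, Upstream: 46×53/203 = 12.0099
  Species B, Midstream: 46×86/203 = 19.4877
  Species B, Downstream: 46×64/203 = 14.5025
  Species C, Upstream: 87×53/203 = 22.7143
  Species C, Midstream: 87×86/203 = 36.8571
  Species C, Downstream: 87×64/203 = 27.4286
Contributions (O − E)²/E:
  (8 − 18.2759)²/18.2759 = 5.7778
  (41 − 29.6552)²/29.6552 = 4.3400
  (21 − 22.0690)²/22.0690 = 0.0518
  (7 − 12.0099)²/12.0099 = 2.0899
  (13 − 19.4877)²/19.4877 = 2.1598
  (26 − 14.5025)²/14.5025 = 9.1152
  (38 − 22.7143)²/22.7143 = 10.2866
  (32 − 36.8571)²/36.8571 = 0.6401
  (17 − 27.4286)²/27.4286 = 3.9650
χ² = 5.7778 + 4.3400 + 0.0518 + 2.0899 + 2.1598 + 9.1152 + 10.2866 + 0.6401 + 3.9650 = 38.426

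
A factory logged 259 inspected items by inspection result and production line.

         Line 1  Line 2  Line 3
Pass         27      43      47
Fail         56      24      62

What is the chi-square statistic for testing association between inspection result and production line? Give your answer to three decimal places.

15.314

Row totals: 117, 142. Column totals: 83, 67, 109. Grand total N = 259.
Expected counts (row total × column total / N):
  Pass, Line 1: 117×83/259 = 37.4942
  Pass, Line 2: 117×67/259 = 30.2664
  Pass, Line 3: 117×109/259 = 49.2394
  Fail, Line 1: 142×83/259 = 45.5058
  Fail, Line 2: 142×67/259 = 36.7336
  Fail, Line 3: 142×109/259 = 59.7606
Contributions (O − E)²/E:
  (27 − 37.4942)²/37.4942 = 2.9372
  (43 − 30.2664)²/30.2664 = 5.3572
  (47 − 49.2394)²/49.2394 = 0.1018
  (56 − 45.5058)²/45.5058 = 2.4201
  (24 − 36.7336)²/36.7336 = 4.4141
  (62 − 59.7606)²/59.7606 = 0.0839
χ² = 2.9372 + 5.3572 + 0.1018 + 2.4201 + 4.4141 + 0.0839 = 15.314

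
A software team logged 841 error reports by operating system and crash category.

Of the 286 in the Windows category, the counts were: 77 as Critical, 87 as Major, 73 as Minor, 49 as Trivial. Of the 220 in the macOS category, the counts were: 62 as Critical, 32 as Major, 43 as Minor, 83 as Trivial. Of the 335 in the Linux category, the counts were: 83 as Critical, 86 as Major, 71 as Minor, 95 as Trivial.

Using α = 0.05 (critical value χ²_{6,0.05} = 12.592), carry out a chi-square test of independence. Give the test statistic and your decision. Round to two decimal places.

36.06; reject H₀

Row totals: 286, 220, 335. Column totals: 222, 205, 187, 227. Grand total N = 841.
Expected counts (row total × column total / N):
  Windows, Critical: 286×222/841 = 75.496
  Windows, Major: 286×205/841 = 69.715
  Windows, Minor: 286×187/841 = 63.593
  Windows, Trivial: 286×227/841 = 77.196
  macOS, Critical: 220×222/841 = 58.074
  macOS, Major: 220×205/841 = 53.627
  macOS, Minor: 220×187/841 = 48.918
  macOS, Trivial: 220×227/841 = 59.382
  Linux, Critical: 335×222/841 = 88.430
  Linux, Major: 335×205/841 = 81.659
  Linux, Minor: 335×187/841 = 74.489
  Linux, Trivial: 335×227/841 = 90.422
Contributions (O − E)²/E:
  (77 − 75.496)²/75.496 = 0.0300
  (87 − 69.715)²/69.715 = 4.2856
  (73 − 63.593)²/63.593 = 1.3915
  (49 − 77.196)²/77.196 = 10.2986
  (62 − 58.074)²/58.074 = 0.2654
  (32 − 53.627)²/53.627 = 8.7219
  (43 − 48.918)²/48.918 = 0.7159
  (83 − 59.382)²/59.382 = 9.3936
  (83 − 88.430)²/88.430 = 0.3334
  (86 − 81.659)²/81.659 = 0.2308
  (71 − 74.489)²/74.489 = 0.1634
  (95 − 90.422)²/90.422 = 0.2318
χ² = 0.0300 + 4.2856 + 1.3915 + 10.2986 + 0.2654 + 8.7219 + 0.7159 + 9.3936 + 0.3334 + 0.2308 + 0.1634 + 0.2318 = 36.06
df = (3−1)(4−1) = 6. Since 36.06 > 12.592, reject the null hypothesis of independence at α = 0.05.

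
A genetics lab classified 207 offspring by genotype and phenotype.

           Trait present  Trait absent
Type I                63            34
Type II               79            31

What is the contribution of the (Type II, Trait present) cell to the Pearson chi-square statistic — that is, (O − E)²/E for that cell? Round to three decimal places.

0.166

Row total (Type II) = 110; column total (Trait present) = 142; N = 207.
Expected count E = 110 × 142 / 207 = 75.4589.
Contribution = (O − E)²/E = (79 − 75.4589)² / 75.4589 = 0.166.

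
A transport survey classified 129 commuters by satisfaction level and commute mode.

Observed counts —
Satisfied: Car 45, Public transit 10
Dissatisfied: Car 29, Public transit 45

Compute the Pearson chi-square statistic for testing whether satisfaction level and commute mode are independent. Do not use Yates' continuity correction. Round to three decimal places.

23.442

Row totals: 55, 74. Column totals: 74, 55. Grand total N = 129.
Expected counts (row total × column total / N):
  Satisfied, Car: 55×74/129 = 31.5504
  Satisfied, Public transit: 55×55/129 = 23.4496
  Dissatisfied, Car: 74×74/129 = 42.4496
  Dissatisfied, Public transit: 74×55/129 = 31.5504
Contributions (O − E)²/E:
  (45 − 31.5504)²/31.5504 = 5.7334
  (10 − 23.4496)²/23.4496 = 7.7141
  (29 − 42.4496)²/42.4496 = 4.2613
  (45 − 31.5504)²/31.5504 = 5.7334
χ² = 5.7334 + 7.7141 + 4.2613 + 5.7334 = 23.442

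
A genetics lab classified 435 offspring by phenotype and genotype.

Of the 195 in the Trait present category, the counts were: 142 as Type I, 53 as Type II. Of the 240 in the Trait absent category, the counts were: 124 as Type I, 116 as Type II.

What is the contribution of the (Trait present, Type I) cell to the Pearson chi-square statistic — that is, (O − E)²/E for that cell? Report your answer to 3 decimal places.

4.344

Row total (Trait present) = 195; column total (Type I) = 266; N = 435.
Expected count E = 195 × 266 / 435 = 119.2414.
Contribution = (O − E)²/E = (142 − 119.2414)² / 119.2414 = 4.344.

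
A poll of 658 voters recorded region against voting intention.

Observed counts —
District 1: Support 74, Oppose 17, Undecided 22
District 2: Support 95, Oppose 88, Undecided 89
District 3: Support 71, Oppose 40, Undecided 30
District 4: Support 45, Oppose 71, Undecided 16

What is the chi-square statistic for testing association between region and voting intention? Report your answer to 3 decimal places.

Row totals: 113, 272, 141, 132. Column totals: 285, 216, 157. Grand total N = 658.
Expected counts (row total × column total / N):
  District 1, Support: 113×285/658 = 48.9438
  District 1, Oppose: 113×216/658 = 37.0942
  District 1, Undecided: 113×157/658 = 26.9620
  District 2, Support: 272×285/658 = 117.8116
  District 2, Oppose: 272×216/658 = 89.2888
  District 2, Undecided: 272×157/658 = 64.8997
  District 3, Support: 141×285/658 = 61.0714
  District 3, Oppose: 141×216/658 = 46.2857
  District 3, Undecided: 141×157/658 = 33.6429
  District 4, Support: 132×285/658 = 57.1733
  District 4, Oppose: 132×216/658 = 43.3313
  District 4, Undecided: 132×157/658 = 31.4954
Contributions (O − E)²/E:
  (74 − 48.9438)²/48.9438 = 12.8272
  (17 − 37.0942)²/37.0942 = 10.8852
  (22 − 26.9620)²/26.9620 = 0.9132
  (95 − 117.8116)²/117.8116 = 4.4170
  (88 − 89.2888)²/89.2888 = 0.0186
  (89 − 64.8997)²/64.8997 = 8.9496
  (71 − 61.0714)²/61.0714 = 1.6141
  (40 − 46.2857)²/46.2857 = 0.8536
  (30 − 33.6429)²/33.6429 = 0.3945
  (45 − 57.1733)²/57.1733 = 2.5919
  (71 − 43.3313)²/43.3313 = 17.6675
  (16 − 31.4954)²/31.4954 = 7.6236
χ² = 12.8272 + 10.8852 + 0.9132 + 4.4170 + 0.0186 + 8.9496 + 1.6141 + 0.8536 + 0.3945 + 2.5919 + 17.6675 + 7.6236 = 68.756

68.756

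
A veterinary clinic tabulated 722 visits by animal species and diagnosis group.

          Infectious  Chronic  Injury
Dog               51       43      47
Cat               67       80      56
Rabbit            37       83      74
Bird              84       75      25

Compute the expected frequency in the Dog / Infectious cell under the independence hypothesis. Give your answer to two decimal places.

Row total (Dog) = 141; column total (Infectious) = 239; grand total N = 722.
Expected count = (row total × column total) / N = 141 × 239 / 722 = 46.67.

46.67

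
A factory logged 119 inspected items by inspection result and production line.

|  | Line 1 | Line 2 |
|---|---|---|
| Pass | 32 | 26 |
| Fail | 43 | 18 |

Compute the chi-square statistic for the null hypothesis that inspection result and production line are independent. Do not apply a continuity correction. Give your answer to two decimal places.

Row totals: 58, 61. Column totals: 75, 44. Grand total N = 119.
Expected counts (row total × column total / N):
  Pass, Line 1: 58×75/119 = 36.555
  Pass, Line 2: 58×44/119 = 21.445
  Fail, Line 1: 61×75/119 = 38.445
  Fail, Line 2: 61×44/119 = 22.555
Contributions (O − E)²/E:
  (32 − 36.555)²/36.555 = 0.5676
  (26 − 21.445)²/21.445 = 0.9675
  (43 − 38.445)²/38.445 = 0.5397
  (18 − 22.555)²/22.555 = 0.9199
χ² = 0.5676 + 0.9675 + 0.5397 + 0.9199 = 2.99

2.99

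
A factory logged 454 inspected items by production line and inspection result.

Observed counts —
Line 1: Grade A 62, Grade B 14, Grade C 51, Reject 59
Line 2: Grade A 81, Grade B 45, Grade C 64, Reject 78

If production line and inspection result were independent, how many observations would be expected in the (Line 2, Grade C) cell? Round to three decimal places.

67.885

Row total (Line 2) = 268; column total (Grade C) = 115; grand total N = 454.
Expected count = (row total × column total) / N = 268 × 115 / 454 = 67.885.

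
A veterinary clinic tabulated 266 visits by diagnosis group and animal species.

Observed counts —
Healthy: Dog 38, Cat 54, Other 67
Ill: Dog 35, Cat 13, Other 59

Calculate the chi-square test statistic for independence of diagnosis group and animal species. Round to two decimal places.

Row totals: 159, 107. Column totals: 73, 67, 126. Grand total N = 266.
Expected counts (row total × column total / N):
  Healthy, Dog: 159×73/266 = 43.635
  Healthy, Cat: 159×67/266 = 40.049
  Healthy, Other: 159×126/266 = 75.316
  Ill, Dog: 107×73/266 = 29.365
  Ill, Cat: 107×67/266 = 26.951
  Ill, Other: 107×126/266 = 50.684
Contributions (O − E)²/E:
  (38 − 43.635)²/43.635 = 0.7277
  (54 − 40.049)²/40.049 = 4.8598
  (67 − 75.316)²/75.316 = 0.9182
  (35 − 29.365)²/29.365 = 1.0813
  (13 − 26.951)²/26.951 = 7.2216
  (59 − 50.684)²/50.684 = 1.3645
χ² = 0.7277 + 4.8598 + 0.9182 + 1.0813 + 7.2216 + 1.3645 = 16.17

16.17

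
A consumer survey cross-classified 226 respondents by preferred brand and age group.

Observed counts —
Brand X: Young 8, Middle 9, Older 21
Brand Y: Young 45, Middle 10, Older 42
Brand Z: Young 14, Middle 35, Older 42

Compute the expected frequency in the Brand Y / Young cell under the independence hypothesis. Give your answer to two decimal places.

28.76

Row total (Brand Y) = 97; column total (Young) = 67; grand total N = 226.
Expected count = (row total × column total) / N = 97 × 67 / 226 = 28.76.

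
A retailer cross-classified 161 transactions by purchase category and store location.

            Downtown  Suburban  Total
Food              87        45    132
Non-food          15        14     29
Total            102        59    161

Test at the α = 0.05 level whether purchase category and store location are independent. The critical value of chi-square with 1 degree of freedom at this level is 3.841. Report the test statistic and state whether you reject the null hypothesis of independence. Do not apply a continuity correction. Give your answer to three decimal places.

2.061; fail to reject H₀

Grand total N = 161.
Expected counts (row total × column total / N):
  Food, Downtown: 132×102/161 = 83.6273
  Food, Suburban: 132×59/161 = 48.3727
  Non-food, Downtown: 29×102/161 = 18.3727
  Non-food, Suburban: 29×59/161 = 10.6273
Contributions (O − E)²/E:
  (87 − 83.6273)²/83.6273 = 0.1360
  (45 − 48.3727)²/48.3727 = 0.2352
  (15 − 18.3727)²/18.3727 = 0.6191
  (14 − 10.6273)²/10.6273 = 1.0704
χ² = 0.1360 + 0.2352 + 0.6191 + 1.0704 = 2.061
df = (2−1)(2−1) = 1. Since 2.061 < 3.841, fail to reject the null hypothesis of independence at α = 0.05.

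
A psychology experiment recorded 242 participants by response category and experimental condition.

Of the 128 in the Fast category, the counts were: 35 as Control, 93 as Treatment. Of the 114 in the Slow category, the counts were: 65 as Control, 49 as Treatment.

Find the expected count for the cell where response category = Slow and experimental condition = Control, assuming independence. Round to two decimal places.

Row total (Slow) = 114; column total (Control) = 100; grand total N = 242.
Expected count = (row total × column total) / N = 114 × 100 / 242 = 47.11.

47.11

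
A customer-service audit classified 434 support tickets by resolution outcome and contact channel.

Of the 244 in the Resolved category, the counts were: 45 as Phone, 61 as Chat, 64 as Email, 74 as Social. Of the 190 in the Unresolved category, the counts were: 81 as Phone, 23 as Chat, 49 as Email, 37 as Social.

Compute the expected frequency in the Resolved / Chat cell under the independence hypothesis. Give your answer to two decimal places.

47.23

Row total (Resolved) = 244; column total (Chat) = 84; grand total N = 434.
Expected count = (row total × column total) / N = 244 × 84 / 434 = 47.23.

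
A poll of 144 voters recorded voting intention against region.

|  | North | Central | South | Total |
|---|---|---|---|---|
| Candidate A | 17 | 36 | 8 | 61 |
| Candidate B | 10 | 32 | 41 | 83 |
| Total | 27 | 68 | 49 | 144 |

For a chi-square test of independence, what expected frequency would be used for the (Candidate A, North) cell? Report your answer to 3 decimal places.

Row total (Candidate A) = 61; column total (North) = 27; grand total N = 144.
Expected count = (row total × column total) / N = 61 × 27 / 144 = 11.438.

11.438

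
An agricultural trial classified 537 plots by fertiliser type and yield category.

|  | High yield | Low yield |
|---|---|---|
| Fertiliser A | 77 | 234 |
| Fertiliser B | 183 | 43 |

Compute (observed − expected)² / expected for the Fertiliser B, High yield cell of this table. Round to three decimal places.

Row total (Fertiliser B) = 226; column total (High yield) = 260; N = 537.
Expected count E = 226 × 260 / 537 = 109.4227.
Contribution = (O − E)²/E = (183 − 109.4227)² / 109.4227 = 49.474.

49.474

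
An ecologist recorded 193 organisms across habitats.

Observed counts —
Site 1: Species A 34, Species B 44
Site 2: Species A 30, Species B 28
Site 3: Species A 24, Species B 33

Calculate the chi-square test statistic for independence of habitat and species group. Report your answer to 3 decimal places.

1.285

Row totals: 78, 58, 57. Column totals: 88, 105. Grand total N = 193.
Expected counts (row total × column total / N):
  Site 1, Species A: 78×88/193 = 35.5648
  Site 1, Species B: 78×105/193 = 42.4352
  Site 2, Species A: 58×88/193 = 26.4456
  Site 2, Species B: 58×105/193 = 31.5544
  Site 3, Species A: 57×88/193 = 25.9896
  Site 3, Species B: 57×105/193 = 31.0104
Contributions (O − E)²/E:
  (34 − 35.5648)²/35.5648 = 0.0688
  (44 − 42.4352)²/42.4352 = 0.0577
  (30 − 26.4456)²/26.4456 = 0.4777
  (28 − 31.5544)²/31.5544 = 0.4004
  (24 − 25.9896)²/25.9896 = 0.1523
  (33 − 31.0104)²/31.0104 = 0.1277
χ² = 0.0688 + 0.0577 + 0.4777 + 0.4004 + 0.1523 + 0.1277 = 1.285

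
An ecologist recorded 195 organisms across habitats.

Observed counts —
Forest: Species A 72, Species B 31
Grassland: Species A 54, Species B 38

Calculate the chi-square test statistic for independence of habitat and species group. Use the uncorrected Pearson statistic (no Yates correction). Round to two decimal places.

2.67

Row totals: 103, 92. Column totals: 126, 69. Grand total N = 195.
Expected counts (row total × column total / N):
  Forest, Species A: 103×126/195 = 66.554
  Forest, Species B: 103×69/195 = 36.446
  Grassland, Species A: 92×126/195 = 59.446
  Grassland, Species B: 92×69/195 = 32.554
Contributions (O − E)²/E:
  (72 − 66.554)²/66.554 = 0.4456
  (31 − 36.446)²/36.446 = 0.8138
  (54 − 59.446)²/59.446 = 0.4989
  (38 − 32.554)²/32.554 = 0.9111
χ² = 0.4456 + 0.8138 + 0.4989 + 0.9111 = 2.67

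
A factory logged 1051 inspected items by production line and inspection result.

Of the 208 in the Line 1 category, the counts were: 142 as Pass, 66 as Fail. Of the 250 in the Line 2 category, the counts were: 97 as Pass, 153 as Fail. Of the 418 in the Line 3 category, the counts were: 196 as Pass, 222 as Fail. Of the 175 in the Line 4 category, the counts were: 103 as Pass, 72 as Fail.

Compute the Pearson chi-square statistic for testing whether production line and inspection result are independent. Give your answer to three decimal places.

46.854

Row totals: 208, 250, 418, 175. Column totals: 538, 513. Grand total N = 1051.
Expected counts (row total × column total / N):
  Line 1, Pass: 208×538/1051 = 106.4738
  Line 1, Fail: 208×513/1051 = 101.5262
  Line 2, Pass: 250×538/1051 = 127.9734
  Line 2, Fail: 250×513/1051 = 122.0266
  Line 3, Pass: 418×538/1051 = 213.9715
  Line 3, Fail: 418×513/1051 = 204.0285
  Line 4, Pass: 175×538/1051 = 89.5814
  Line 4, Fail: 175×513/1051 = 85.4186
Contributions (O − E)²/E:
  (142 − 106.4738)²/106.4738 = 11.8537
  (66 − 101.5262)²/101.5262 = 12.4314
  (97 − 127.9734)²/127.9734 = 7.4965
  (153 − 122.0266)²/122.0266 = 7.8618
  (196 − 213.9715)²/213.9715 = 1.5094
  (222 − 204.0285)²/204.0285 = 1.5830
  (103 − 89.5814)²/89.5814 = 2.0100
  (72 − 85.4186)²/85.4186 = 2.1080
χ² = 11.8537 + 12.4314 + 7.4965 + 7.8618 + 1.5094 + 1.5830 + 2.0100 + 2.1080 = 46.854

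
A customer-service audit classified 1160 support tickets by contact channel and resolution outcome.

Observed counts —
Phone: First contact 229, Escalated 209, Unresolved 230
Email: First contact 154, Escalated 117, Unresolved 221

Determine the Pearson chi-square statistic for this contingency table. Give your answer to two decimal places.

14.46

Row totals: 668, 492. Column totals: 383, 326, 451. Grand total N = 1160.
Expected counts (row total × column total / N):
  Phone, First contact: 668×383/1160 = 220.555
  Phone, Escalated: 668×326/1160 = 187.731
  Phone, Unresolved: 668×451/1160 = 259.714
  Email, First contact: 492×383/1160 = 162.445
  Email, Escalated: 492×326/1160 = 138.269
  Email, Unresolved: 492×451/1160 = 191.286
Contributions (O − E)²/E:
  (229 − 220.555)²/220.555 = 0.3234
  (209 − 187.731)²/187.731 = 2.4097
  (230 − 259.714)²/259.714 = 3.3996
  (154 − 162.445)²/162.445 = 0.4390
  (117 − 138.269)²/138.269 = 3.2717
  (221 − 191.286)²/191.286 = 4.6157
χ² = 0.3234 + 2.4097 + 3.3996 + 0.4390 + 3.2717 + 4.6157 = 14.46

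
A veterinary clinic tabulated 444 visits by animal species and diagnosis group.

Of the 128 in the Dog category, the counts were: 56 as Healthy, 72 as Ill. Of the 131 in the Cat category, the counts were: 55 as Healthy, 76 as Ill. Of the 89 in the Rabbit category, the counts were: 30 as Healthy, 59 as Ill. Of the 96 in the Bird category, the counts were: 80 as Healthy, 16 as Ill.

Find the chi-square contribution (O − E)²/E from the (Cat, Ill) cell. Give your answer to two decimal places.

Row total (Cat) = 131; column total (Ill) = 223; N = 444.
Expected count E = 131 × 223 / 444 = 65.795.
Contribution = (O − E)²/E = (76 − 65.795)² / 65.795 = 1.58.

1.58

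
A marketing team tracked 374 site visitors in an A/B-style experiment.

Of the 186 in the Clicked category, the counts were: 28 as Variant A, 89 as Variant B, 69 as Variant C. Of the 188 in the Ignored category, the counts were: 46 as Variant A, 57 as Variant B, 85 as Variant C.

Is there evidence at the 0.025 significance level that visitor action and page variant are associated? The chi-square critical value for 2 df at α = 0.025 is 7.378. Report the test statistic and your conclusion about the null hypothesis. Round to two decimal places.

Row totals: 186, 188. Column totals: 74, 146, 154. Grand total N = 374.
Expected counts (row total × column total / N):
  Clicked, Variant A: 186×74/374 = 36.802
  Clicked, Variant B: 186×146/374 = 72.610
  Clicked, Variant C: 186×154/374 = 76.588
  Ignored, Variant A: 188×74/374 = 37.198
  Ignored, Variant B: 188×146/374 = 73.390
  Ignored, Variant C: 188×154/374 = 77.412
Contributions (O − E)²/E:
  (28 − 36.802)²/36.802 = 2.1052
  (89 − 72.610)²/72.610 = 3.6997
  (69 − 76.588)²/76.588 = 0.7518
  (46 − 37.198)²/37.198 = 2.0828
  (57 − 73.390)²/73.390 = 3.6603
  (85 − 77.412)²/77.412 = 0.7438
χ² = 2.1052 + 3.6997 + 0.7518 + 2.0828 + 3.6603 + 0.7438 = 13.04
df = (2−1)(3−1) = 2. Since 13.04 > 7.378, reject the null hypothesis of independence at α = 0.025.

13.04; reject H₀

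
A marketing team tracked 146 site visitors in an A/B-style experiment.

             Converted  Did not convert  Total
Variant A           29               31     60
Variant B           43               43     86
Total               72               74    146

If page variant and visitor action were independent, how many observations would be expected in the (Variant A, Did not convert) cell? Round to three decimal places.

Row total (Variant A) = 60; column total (Did not convert) = 74; grand total N = 146.
Expected count = (row total × column total) / N = 60 × 74 / 146 = 30.411.

30.411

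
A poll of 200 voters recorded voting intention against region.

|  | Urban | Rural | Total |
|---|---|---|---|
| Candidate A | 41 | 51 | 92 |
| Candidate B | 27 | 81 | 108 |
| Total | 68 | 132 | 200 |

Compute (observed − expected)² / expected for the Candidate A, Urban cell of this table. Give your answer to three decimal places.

Row total (Candidate A) = 92; column total (Urban) = 68; N = 200.
Expected count E = 92 × 68 / 200 = 31.2800.
Contribution = (O − E)²/E = (41 − 31.2800)² / 31.2800 = 3.020.

3.020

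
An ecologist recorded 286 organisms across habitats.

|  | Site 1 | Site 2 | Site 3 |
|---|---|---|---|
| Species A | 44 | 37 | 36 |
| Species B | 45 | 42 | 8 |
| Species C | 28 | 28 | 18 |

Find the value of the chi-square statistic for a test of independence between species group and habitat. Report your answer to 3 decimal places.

16.078

Row totals: 117, 95, 74. Column totals: 117, 107, 62. Grand total N = 286.
Expected counts (row total × column total / N):
  Species A, Site 1: 117×117/286 = 47.8636
  Species A, Site 2: 117×107/286 = 43.7727
  Species A, Site 3: 117×62/286 = 25.3636
  Species B, Site 1: 95×117/286 = 38.8636
  Species B, Site 2: 95×107/286 = 35.5420
  Species B, Site 3: 95×62/286 = 20.5944
  Species C, Site 1: 74×117/286 = 30.2727
  Species C, Site 2: 74×107/286 = 27.6853
  Species C, Site 3: 74×62/286 = 16.0420
Contributions (O − E)²/E:
  (44 − 47.8636)²/47.8636 = 0.3119
  (37 − 43.7727)²/43.7727 = 1.0479
  (36 − 25.3636)²/25.3636 = 4.4604
  (45 − 38.8636)²/38.8636 = 0.9689
  (42 − 35.5420)²/35.5420 = 1.1734
  (8 − 20.5944)²/20.5944 = 7.7020
  (28 − 30.2727)²/30.2727 = 0.1706
  (28 − 27.6853)²/27.6853 = 0.0036
  (18 − 16.0420)²/16.0420 = 0.2390
χ² = 0.3119 + 1.0479 + 4.4604 + 0.9689 + 1.1734 + 7.7020 + 0.1706 + 0.0036 + 0.2390 = 16.078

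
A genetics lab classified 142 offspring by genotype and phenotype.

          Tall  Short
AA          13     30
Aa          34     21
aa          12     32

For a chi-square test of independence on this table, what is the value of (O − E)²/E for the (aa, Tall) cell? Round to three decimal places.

Row total (aa) = 44; column total (Tall) = 59; N = 142.
Expected count E = 44 × 59 / 142 = 18.2817.
Contribution = (O − E)²/E = (12 − 18.2817)² / 18.2817 = 2.158.

2.158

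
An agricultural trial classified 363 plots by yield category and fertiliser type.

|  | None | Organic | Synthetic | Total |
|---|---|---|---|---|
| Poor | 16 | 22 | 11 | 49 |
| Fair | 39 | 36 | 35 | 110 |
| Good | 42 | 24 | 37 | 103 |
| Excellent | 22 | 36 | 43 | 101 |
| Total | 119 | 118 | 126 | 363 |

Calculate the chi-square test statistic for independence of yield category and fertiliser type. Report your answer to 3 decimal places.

Grand total N = 363.
Expected counts (row total × column total / N):
  Poor, None: 49×119/363 = 16.0634
  Poor, Organic: 49×118/363 = 15.9284
  Poor, Synthetic: 49×126/363 = 17.0083
  Fair, None: 110×119/363 = 36.0606
  Fair, Organic: 110×118/363 = 35.7576
  Fair, Synthetic: 110×126/363 = 38.1818
  Good, None: 103×119/363 = 33.7658
  Good, Organic: 103×118/363 = 33.4821
  Good, Synthetic: 103×126/363 = 35.7521
  Excellent, None: 101×119/363 = 33.1102
  Excellent, Organic: 101×118/363 = 32.8320
  Excellent, Synthetic: 101×126/363 = 35.0579
Contributions (O − E)²/E:
  (16 − 16.0634)²/16.0634 = 0.0003
  (22 − 15.9284)²/15.9284 = 2.3144
  (11 − 17.0083)²/17.0083 = 2.1225
  (39 − 36.0606)²/36.0606 = 0.2396
  (36 − 35.7576)²/35.7576 = 0.0016
  (35 − 38.1818)²/38.1818 = 0.2651
  (42 − 33.7658)²/33.7658 = 2.0080
  (24 − 33.4821)²/33.4821 = 2.6853
  (37 − 35.7521)²/35.7521 = 0.0436
  (22 − 33.1102)²/33.1102 = 3.7281
  (36 − 32.8320)²/32.8320 = 0.3057
  (43 − 35.0579)²/35.0579 = 1.7992
χ² = 0.0003 + 2.3144 + 2.1225 + 0.2396 + 0.0016 + 0.2651 + 2.0080 + 2.6853 + 0.0436 + 3.7281 + 0.3057 + 1.7992 = 15.513

15.513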